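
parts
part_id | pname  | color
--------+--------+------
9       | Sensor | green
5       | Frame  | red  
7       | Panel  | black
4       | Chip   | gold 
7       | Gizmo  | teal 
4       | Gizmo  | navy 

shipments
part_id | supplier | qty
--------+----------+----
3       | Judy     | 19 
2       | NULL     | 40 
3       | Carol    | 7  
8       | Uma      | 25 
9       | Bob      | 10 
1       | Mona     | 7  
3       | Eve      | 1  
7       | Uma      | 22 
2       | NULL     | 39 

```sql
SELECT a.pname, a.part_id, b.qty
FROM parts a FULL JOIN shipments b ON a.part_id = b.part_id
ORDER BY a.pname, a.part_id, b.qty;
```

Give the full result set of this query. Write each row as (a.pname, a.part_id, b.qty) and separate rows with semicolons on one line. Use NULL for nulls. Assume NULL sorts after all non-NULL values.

(Chip, 4, NULL); (Frame, 5, NULL); (Gizmo, 4, NULL); (Gizmo, 7, 22); (Panel, 7, 22); (Sensor, 9, 10); (NULL, NULL, 1); (NULL, NULL, 7); (NULL, NULL, 7); (NULL, NULL, 19); (NULL, NULL, 25); (NULL, NULL, 39); (NULL, NULL, 40)

FULL OUTER JOIN keeps every row from both sides; unmatched rows get NULL for the other side's columns.
Matching on a.part_id = b.part_id.
- a[0] part_id=9 → 1 match(es) in b → 1 row(s).
- a[1] part_id=5 → no match; kept with NULLs on the b side.
- a[2] part_id=7 → 1 match(es) in b → 1 row(s).
- a[3] part_id=4 → no match; kept with NULLs on the b side.
- a[4] part_id=7 → 1 match(es) in b → 1 row(s).
- a[5] part_id=4 → no match; kept with NULLs on the b side.
- 7 b row(s) had no a match → kept, a columns NULL.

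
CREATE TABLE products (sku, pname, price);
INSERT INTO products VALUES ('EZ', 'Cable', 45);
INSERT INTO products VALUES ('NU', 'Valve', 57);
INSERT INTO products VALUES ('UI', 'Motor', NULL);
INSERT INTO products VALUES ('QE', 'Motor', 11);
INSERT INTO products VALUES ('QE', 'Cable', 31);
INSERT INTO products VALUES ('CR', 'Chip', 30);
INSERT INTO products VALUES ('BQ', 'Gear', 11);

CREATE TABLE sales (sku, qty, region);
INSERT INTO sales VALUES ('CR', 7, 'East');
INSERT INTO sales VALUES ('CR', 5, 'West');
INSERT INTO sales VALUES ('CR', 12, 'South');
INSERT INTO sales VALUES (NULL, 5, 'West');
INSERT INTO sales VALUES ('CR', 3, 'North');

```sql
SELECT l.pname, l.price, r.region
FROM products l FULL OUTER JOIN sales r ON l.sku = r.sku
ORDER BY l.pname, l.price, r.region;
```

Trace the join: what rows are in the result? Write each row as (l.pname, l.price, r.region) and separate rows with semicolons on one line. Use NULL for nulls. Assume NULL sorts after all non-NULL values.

(Cable, 31, NULL); (Cable, 45, NULL); (Chip, 30, East); (Chip, 30, North); (Chip, 30, South); (Chip, 30, West); (Gear, 11, NULL); (Motor, 11, NULL); (Motor, NULL, NULL); (Valve, 57, NULL); (NULL, NULL, West)

FULL OUTER JOIN keeps every row from both sides; unmatched rows get NULL for the other side's columns.
Matching on l.sku = r.sku. A NULL in a compared column never satisfies the condition.
- l[0] sku=EZ → no match; kept with NULLs on the r side.
- l[1] sku=NU → no match; kept with NULLs on the r side.
- l[2] sku=UI → no match; kept with NULLs on the r side.
- l[3] sku=QE → no match; kept with NULLs on the r side.
- l[4] sku=QE → no match; kept with NULLs on the r side.
- l[5] sku=CR → 4 match(es) in r → 4 row(s).
- l[6] sku=BQ → no match; kept with NULLs on the r side.
- 1 r row(s) had no l match → kept, l columns NULL.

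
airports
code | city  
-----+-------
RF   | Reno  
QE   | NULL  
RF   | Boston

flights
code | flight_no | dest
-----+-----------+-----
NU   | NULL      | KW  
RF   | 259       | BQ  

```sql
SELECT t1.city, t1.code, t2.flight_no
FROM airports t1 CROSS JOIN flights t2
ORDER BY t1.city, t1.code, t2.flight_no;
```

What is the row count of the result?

CROSS JOIN pairs every row of `airports` with every row of `flights`: 3 × 2 = 6 rows.

6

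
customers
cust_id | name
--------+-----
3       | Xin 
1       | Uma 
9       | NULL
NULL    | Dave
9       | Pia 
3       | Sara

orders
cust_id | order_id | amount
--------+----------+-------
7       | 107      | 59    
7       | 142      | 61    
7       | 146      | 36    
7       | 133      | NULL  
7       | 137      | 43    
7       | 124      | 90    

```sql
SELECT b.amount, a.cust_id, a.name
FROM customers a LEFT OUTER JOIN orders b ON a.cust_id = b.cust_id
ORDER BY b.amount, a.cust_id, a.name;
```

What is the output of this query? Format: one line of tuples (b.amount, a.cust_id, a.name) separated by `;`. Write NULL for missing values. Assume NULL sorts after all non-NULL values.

LEFT JOIN keeps every row from `customers`; unmatched rows get NULL for `orders`'s columns.
Matching on a.cust_id = b.cust_id. A NULL in a compared column never satisfies the condition.
- a (cust_id=3) has no partner → padded with NULL.
- a (cust_id=1) has no partner → padded with NULL.
- a (cust_id=9) has no partner → padded with NULL.
- a (cust_id=NULL) has no partner → padded with NULL.
- a (cust_id=9) has no partner → padded with NULL.
- a (cust_id=3) has no partner → padded with NULL.
After projecting and ordering:
b.amount | a.cust_id | a.name
NULL | 1 | Uma
NULL | 3 | Sara
NULL | 3 | Xin
NULL | 9 | Pia
NULL | 9 | NULL
NULL | NULL | Dave

(NULL, 1, Uma); (NULL, 3, Sara); (NULL, 3, Xin); (NULL, 9, Pia); (NULL, 9, NULL); (NULL, NULL, Dave)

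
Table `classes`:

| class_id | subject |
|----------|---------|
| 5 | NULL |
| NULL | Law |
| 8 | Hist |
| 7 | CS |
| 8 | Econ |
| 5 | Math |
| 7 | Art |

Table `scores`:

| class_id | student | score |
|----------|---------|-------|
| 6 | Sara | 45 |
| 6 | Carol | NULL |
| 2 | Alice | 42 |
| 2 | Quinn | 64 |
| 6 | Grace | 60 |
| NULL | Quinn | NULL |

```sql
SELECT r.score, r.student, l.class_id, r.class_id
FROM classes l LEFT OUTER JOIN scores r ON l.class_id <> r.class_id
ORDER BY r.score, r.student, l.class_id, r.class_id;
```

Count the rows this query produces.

LEFT JOIN keeps every row from `classes`; unmatched rows get NULL for `scores`'s columns.
Matching on l.class_id <> r.class_id. A NULL in a compared column never satisfies the condition.
- l[0] class_id=5 → 5 match(es) in r → 5 row(s).
- l[1] class_id=NULL → no match; kept with NULLs on the r side.
- l[2] class_id=8 → 5 match(es) in r → 5 row(s).
- l[3] class_id=7 → 5 match(es) in r → 5 row(s).
- l[4] class_id=8 → 5 match(es) in r → 5 row(s).
- l[5] class_id=5 → 5 match(es) in r → 5 row(s).
- l[6] class_id=7 → 5 match(es) in r → 5 row(s).
Total: 30 matched + 1 padded = 31 rows.

31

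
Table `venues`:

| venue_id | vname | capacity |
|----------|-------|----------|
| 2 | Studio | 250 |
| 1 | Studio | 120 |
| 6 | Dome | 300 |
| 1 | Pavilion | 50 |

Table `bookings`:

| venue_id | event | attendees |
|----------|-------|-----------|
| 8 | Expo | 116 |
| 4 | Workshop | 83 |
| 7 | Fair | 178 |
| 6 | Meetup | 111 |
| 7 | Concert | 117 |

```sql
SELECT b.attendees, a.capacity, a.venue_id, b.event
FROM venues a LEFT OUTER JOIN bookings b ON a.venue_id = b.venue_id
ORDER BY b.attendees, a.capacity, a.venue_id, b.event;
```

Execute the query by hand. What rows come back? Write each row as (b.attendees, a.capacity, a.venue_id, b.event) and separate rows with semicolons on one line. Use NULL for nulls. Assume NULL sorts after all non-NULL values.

(111, 300, 6, Meetup); (NULL, 50, 1, NULL); (NULL, 120, 1, NULL); (NULL, 250, 2, NULL)

LEFT JOIN keeps every row from `venues`; unmatched rows get NULL for `bookings`'s columns.
Matching on a.venue_id = b.venue_id.
- a[0] venue_id=2 → no match; kept with NULLs on the b side.
- a[1] venue_id=1 → no match; kept with NULLs on the b side.
- a[2] venue_id=6 → 1 match(es) in b → 1 row(s).
- a[3] venue_id=1 → no match; kept with NULLs on the b side.
After projecting and ordering:
b.attendees | a.capacity | a.venue_id | b.event
111 | 300 | 6 | Meetup
NULL | 50 | 1 | NULL
NULL | 120 | 1 | NULL
NULL | 250 | 2 | NULL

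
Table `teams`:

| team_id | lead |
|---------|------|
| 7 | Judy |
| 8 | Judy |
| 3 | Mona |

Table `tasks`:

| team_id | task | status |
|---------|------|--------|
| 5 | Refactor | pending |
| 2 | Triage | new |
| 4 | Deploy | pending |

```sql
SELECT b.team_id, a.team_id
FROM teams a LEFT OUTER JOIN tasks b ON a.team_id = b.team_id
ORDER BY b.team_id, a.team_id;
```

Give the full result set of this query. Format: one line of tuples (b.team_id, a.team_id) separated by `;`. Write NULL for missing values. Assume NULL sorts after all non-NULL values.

LEFT JOIN keeps every row from `teams`; unmatched rows get NULL for `tasks`'s columns.
Matching on a.team_id = b.team_id.
- a[0] team_id=7 → no match; kept with NULLs on the b side.
- a[1] team_id=8 → no match; kept with NULLs on the b side.
- a[2] team_id=3 → no match; kept with NULLs on the b side.
After projecting and ordering:
b.team_id | a.team_id
NULL | 3
NULL | 7
NULL | 8

(NULL, 3); (NULL, 7); (NULL, 8)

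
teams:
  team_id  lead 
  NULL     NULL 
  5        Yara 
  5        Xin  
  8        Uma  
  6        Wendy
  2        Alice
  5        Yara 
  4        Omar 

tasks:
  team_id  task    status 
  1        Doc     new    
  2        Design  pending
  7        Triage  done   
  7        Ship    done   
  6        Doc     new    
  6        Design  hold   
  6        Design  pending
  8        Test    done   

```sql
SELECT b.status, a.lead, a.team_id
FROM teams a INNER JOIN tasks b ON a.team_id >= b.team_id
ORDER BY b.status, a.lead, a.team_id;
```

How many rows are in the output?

23

INNER JOIN keeps only pairs where the ON condition holds.
Matching on a.team_id >= b.team_id. A NULL in a compared column never satisfies the condition.
Matched pairs: 23.
Total: 23 rows.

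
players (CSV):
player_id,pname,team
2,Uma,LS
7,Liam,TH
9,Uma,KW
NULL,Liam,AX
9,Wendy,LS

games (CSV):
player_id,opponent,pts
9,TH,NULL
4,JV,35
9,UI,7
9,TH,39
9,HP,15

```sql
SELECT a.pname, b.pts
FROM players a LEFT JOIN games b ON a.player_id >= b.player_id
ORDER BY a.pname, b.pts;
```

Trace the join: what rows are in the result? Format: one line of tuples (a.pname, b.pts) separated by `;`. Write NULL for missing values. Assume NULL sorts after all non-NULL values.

(Liam, 35); (Liam, NULL); (Uma, 7); (Uma, 15); (Uma, 35); (Uma, 39); (Uma, NULL); (Uma, NULL); (Wendy, 7); (Wendy, 15); (Wendy, 35); (Wendy, 39); (Wendy, NULL)

LEFT JOIN keeps every row from `players`; unmatched rows get NULL for `games`'s columns.
Matching on a.player_id >= b.player_id. A NULL in a compared column never satisfies the condition.
- a row (player_id=2): no match → kept, b columns NULL.
- a row (player_id=7): matches 1 b row(s) → 1 output row(s).
- a row (player_id=9): matches 5 b row(s) → 5 output row(s).
- a row (player_id=NULL): no match → kept, b columns NULL.
- a row (player_id=9): matches 5 b row(s) → 5 output row(s).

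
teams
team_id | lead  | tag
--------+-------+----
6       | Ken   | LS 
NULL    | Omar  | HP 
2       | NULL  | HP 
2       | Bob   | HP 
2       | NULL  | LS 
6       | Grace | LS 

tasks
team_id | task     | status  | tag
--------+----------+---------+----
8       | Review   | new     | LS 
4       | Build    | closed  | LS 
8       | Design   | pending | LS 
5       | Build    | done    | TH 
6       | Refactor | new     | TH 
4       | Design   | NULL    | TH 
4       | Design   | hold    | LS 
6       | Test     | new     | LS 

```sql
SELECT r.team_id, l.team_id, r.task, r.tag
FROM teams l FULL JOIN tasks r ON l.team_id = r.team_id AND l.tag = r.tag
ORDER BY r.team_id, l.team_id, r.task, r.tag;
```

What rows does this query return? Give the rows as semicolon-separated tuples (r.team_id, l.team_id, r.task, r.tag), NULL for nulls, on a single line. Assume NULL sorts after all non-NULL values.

(4, NULL, Build, LS); (4, NULL, Design, LS); (4, NULL, Design, TH); (5, NULL, Build, TH); (6, 6, Test, LS); (6, 6, Test, LS); (6, NULL, Refactor, TH); (8, NULL, Design, LS); (8, NULL, Review, LS); (NULL, 2, NULL, NULL); (NULL, 2, NULL, NULL); (NULL, 2, NULL, NULL); (NULL, NULL, NULL, NULL)

FULL OUTER JOIN keeps every row from both sides; unmatched rows get NULL for the other side's columns.
Matching on l.team_id = r.team_id AND l.tag = r.tag. A NULL in a compared column never satisfies the condition.
- l (team_id=6, tag=LS) pairs with 1 row(s) of r.
- l (team_id=NULL, tag=HP) has no partner → padded with NULL.
- l (team_id=2, tag=HP) has no partner → padded with NULL.
- l (team_id=2, tag=HP) has no partner → padded with NULL.
- l (team_id=2, tag=LS) has no partner → padded with NULL.
- l (team_id=6, tag=LS) pairs with 1 row(s) of r.
- 7 row(s) from r found no l partner → padded with NULL.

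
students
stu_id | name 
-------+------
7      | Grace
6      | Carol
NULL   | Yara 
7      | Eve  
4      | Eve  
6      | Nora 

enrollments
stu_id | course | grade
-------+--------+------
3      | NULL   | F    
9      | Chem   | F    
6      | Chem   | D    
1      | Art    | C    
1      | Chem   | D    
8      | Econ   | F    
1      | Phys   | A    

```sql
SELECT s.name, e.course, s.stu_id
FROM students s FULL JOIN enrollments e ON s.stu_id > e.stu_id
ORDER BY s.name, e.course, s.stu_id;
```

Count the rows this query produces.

FULL OUTER JOIN keeps every row from both sides; unmatched rows get NULL for the other side's columns.
Matching on s.stu_id > e.stu_id. A NULL in a compared column never satisfies the condition.
- stu_id=7: 5 matching e row(s), so 5 row(s) emitted.
- stu_id=6: 4 matching e row(s), so 4 row(s) emitted.
- stu_id=NULL: no e row matches, row kept with e columns NULL.
- stu_id=7: 5 matching e row(s), so 5 row(s) emitted.
- stu_id=4: 4 matching e row(s), so 4 row(s) emitted.
- stu_id=6: 4 matching e row(s), so 4 row(s) emitted.
- plus 2 unmatched e row(s), each kept with NULL s columns.
Total: 22 matched + 3 padded = 25 rows.

25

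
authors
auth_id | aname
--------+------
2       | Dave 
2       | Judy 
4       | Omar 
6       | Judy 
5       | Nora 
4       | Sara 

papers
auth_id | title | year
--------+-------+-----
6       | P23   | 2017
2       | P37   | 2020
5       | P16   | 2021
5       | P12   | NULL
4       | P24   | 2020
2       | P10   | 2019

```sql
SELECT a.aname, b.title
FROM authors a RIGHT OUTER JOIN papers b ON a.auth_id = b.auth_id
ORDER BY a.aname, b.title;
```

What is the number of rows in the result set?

9

RIGHT JOIN keeps every row from `papers`; unmatched rows get NULL for `authors`'s columns.
Matching on a.auth_id = b.auth_id.
- a (auth_id=2) pairs with 2 row(s) of b.
- a (auth_id=2) pairs with 2 row(s) of b.
- a (auth_id=4) pairs with 1 row(s) of b.
- a (auth_id=6) pairs with 1 row(s) of b.
- a (auth_id=5) pairs with 2 row(s) of b.
- a (auth_id=4) pairs with 1 row(s) of b.
- every b row matched at least one a row.
Total: 9 rows.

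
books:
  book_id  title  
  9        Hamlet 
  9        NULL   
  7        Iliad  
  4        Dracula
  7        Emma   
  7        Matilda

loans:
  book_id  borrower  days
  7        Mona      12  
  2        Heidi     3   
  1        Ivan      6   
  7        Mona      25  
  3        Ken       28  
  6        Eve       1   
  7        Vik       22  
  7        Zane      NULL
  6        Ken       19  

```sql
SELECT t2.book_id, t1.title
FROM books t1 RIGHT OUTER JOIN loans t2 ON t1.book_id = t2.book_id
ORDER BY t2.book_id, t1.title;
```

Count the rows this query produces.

RIGHT JOIN keeps every row from `loans`; unmatched rows get NULL for `books`'s columns.
Matching on t1.book_id = t2.book_id.
Matched pairs: 12; unmatched t2 rows kept: 5.
Total: 12 matched + 5 padded = 17 rows.

17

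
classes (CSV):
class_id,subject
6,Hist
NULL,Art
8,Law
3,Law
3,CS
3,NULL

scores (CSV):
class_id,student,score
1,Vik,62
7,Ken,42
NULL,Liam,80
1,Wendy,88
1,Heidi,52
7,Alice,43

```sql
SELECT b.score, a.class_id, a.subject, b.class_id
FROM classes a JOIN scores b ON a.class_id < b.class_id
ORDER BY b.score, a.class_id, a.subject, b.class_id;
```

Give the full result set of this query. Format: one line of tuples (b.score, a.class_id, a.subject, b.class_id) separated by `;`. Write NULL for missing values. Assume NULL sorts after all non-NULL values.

(42, 3, CS, 7); (42, 3, Law, 7); (42, 3, NULL, 7); (42, 6, Hist, 7); (43, 3, CS, 7); (43, 3, Law, 7); (43, 3, NULL, 7); (43, 6, Hist, 7)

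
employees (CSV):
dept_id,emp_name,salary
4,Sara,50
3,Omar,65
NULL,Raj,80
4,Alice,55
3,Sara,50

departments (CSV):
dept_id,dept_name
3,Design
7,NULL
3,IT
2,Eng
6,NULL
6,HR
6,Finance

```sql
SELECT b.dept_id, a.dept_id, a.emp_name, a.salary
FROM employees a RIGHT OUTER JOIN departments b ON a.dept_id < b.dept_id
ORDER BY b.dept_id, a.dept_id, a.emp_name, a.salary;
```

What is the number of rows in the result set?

19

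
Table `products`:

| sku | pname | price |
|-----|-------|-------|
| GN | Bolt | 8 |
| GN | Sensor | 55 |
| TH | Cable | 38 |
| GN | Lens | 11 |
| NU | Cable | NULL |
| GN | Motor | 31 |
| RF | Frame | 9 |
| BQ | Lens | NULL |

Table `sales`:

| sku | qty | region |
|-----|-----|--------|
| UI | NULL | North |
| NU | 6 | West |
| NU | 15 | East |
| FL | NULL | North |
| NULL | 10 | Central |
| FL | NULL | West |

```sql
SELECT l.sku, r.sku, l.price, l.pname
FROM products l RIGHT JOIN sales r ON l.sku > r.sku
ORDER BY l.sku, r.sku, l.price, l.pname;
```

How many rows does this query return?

20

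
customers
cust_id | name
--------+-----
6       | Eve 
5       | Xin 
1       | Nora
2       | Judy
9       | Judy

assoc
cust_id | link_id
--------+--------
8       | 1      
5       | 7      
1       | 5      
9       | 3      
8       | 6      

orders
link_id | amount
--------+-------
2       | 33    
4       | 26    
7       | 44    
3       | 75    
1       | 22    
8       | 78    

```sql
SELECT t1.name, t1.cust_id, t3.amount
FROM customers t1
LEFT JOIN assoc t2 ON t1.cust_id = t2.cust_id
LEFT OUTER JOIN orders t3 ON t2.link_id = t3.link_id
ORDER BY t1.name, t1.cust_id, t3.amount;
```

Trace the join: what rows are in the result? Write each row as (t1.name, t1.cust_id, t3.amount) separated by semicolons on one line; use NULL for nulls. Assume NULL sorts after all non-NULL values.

Joins associate left-to-right: customers LEFT JOIN assoc on cust_id gives 5 intermediate row(s).
Then LEFT JOIN `orders t3` on link_id: each of those 5 rows is kept; rows whose t2.link_id has no match in t3 get NULL for t3's columns.

(Eve, 6, NULL); (Judy, 2, NULL); (Judy, 9, 75); (Nora, 1, NULL); (Xin, 5, 44)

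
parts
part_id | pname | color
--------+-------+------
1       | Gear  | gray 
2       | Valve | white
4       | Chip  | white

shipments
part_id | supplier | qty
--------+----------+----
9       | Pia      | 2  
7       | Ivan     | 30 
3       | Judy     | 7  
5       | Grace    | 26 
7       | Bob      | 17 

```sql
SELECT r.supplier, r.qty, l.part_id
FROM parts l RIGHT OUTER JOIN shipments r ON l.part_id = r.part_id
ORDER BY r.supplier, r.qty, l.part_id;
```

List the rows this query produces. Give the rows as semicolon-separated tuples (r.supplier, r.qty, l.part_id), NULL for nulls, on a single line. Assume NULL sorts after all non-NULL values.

RIGHT JOIN keeps every row from `shipments`; unmatched rows get NULL for `parts`'s columns.
Matching on l.part_id = r.part_id.
Matched pairs: 0; unmatched r rows kept: 5.

(Bob, 17, NULL); (Grace, 26, NULL); (Ivan, 30, NULL); (Judy, 7, NULL); (Pia, 2, NULL)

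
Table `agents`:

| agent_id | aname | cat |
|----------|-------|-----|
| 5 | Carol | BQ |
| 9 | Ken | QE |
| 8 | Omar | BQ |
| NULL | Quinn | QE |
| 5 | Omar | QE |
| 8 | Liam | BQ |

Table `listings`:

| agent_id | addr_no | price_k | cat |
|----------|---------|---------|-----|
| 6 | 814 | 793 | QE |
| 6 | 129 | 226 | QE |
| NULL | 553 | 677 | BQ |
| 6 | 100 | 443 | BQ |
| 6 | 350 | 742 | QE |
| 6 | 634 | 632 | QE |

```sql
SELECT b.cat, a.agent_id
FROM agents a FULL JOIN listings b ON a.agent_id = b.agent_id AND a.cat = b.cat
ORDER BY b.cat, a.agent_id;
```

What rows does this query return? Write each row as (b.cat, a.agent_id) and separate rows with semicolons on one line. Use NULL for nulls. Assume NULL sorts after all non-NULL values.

(BQ, NULL); (BQ, NULL); (QE, NULL); (QE, NULL); (QE, NULL); (QE, NULL); (NULL, 5); (NULL, 5); (NULL, 8); (NULL, 8); (NULL, 9); (NULL, NULL)

FULL OUTER JOIN keeps every row from both sides; unmatched rows get NULL for the other side's columns.
Matching on a.agent_id = b.agent_id AND a.cat = b.cat. A NULL in a compared column never satisfies the condition.
Matched pairs: 0; unmatched a rows kept: 6; unmatched b rows kept: 6.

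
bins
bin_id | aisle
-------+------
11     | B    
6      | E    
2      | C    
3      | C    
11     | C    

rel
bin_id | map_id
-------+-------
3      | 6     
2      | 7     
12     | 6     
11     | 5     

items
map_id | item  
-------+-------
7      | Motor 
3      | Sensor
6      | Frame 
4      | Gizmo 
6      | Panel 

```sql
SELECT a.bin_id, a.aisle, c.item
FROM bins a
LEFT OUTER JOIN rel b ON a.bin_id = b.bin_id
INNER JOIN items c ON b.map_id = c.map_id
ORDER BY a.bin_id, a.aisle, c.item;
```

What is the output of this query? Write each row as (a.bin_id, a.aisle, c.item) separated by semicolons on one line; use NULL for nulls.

(2, C, Motor); (3, C, Frame); (3, C, Panel)

Step 1 — a LEFT JOIN b on bin_id → 5 row(s).
Then INNER JOIN `items c` on map_id: keep only rows whose b.map_id appears in c.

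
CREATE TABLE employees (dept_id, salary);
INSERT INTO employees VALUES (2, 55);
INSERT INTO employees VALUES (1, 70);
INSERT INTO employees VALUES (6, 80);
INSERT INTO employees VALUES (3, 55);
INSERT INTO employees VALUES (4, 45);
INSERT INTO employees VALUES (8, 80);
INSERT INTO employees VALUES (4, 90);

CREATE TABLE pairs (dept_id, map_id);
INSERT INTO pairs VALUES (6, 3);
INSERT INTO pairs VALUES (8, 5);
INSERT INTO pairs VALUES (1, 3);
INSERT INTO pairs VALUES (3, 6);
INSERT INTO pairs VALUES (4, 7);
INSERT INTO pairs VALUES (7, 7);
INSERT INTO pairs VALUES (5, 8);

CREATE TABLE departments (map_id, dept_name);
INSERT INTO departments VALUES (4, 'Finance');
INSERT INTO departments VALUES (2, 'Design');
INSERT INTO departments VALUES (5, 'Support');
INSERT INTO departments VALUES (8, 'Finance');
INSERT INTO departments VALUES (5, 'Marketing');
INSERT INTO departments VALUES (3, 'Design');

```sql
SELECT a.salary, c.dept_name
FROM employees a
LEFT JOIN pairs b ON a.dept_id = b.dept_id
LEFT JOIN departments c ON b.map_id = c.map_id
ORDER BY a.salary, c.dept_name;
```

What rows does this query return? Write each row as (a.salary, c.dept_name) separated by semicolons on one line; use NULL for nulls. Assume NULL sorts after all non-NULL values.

(45, NULL); (55, NULL); (55, NULL); (70, Design); (80, Design); (80, Marketing); (80, Support); (90, NULL)

Step 1 — a LEFT JOIN b on dept_id → 7 row(s).
Then LEFT JOIN `departments c` on map_id: each of those 7 rows is kept; rows whose b.map_id has no match in c get NULL for c's columns.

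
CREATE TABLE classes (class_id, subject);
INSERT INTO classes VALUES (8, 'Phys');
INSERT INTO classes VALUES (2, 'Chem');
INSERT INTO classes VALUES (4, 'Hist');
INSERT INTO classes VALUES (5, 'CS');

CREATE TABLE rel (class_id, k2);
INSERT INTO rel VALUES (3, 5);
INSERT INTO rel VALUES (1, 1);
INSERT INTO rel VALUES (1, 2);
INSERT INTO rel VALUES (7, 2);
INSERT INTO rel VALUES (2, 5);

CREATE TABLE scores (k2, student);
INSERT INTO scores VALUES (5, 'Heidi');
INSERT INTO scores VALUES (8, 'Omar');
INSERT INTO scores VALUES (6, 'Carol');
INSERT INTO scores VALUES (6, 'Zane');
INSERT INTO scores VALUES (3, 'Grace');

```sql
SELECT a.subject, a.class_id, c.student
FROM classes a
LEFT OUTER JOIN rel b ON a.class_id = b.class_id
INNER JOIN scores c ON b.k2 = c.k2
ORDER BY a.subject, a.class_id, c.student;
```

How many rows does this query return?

Evaluate left to right. First `classes a LEFT JOIN rel b` on class_id: 4 row(s).
Then INNER JOIN `scores c` on k2: keep only rows whose b.k2 appears in c.
Result: 1 row(s).

1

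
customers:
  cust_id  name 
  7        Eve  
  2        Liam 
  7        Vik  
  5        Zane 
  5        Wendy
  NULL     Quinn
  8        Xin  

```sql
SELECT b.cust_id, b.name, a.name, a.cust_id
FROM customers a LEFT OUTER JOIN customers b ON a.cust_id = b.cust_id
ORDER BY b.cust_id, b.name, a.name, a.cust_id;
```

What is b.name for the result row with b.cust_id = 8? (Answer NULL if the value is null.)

Xin

LEFT JOIN keeps every row from `customers a`; unmatched rows get NULL for `customers b`'s columns.
Matching on a.cust_id = b.cust_id. A NULL in a compared column never satisfies the condition.
- a[0] cust_id=7 → 2 match(es) in b → 2 row(s).
- a[1] cust_id=2 → 1 match(es) in b → 1 row(s).
- a[2] cust_id=7 → 2 match(es) in b → 2 row(s).
- a[3] cust_id=5 → 2 match(es) in b → 2 row(s).
- a[4] cust_id=5 → 2 match(es) in b → 2 row(s).
- a[5] cust_id=NULL → no match; kept with NULLs on the b side.
- a[6] cust_id=8 → 1 match(es) in b → 1 row(s).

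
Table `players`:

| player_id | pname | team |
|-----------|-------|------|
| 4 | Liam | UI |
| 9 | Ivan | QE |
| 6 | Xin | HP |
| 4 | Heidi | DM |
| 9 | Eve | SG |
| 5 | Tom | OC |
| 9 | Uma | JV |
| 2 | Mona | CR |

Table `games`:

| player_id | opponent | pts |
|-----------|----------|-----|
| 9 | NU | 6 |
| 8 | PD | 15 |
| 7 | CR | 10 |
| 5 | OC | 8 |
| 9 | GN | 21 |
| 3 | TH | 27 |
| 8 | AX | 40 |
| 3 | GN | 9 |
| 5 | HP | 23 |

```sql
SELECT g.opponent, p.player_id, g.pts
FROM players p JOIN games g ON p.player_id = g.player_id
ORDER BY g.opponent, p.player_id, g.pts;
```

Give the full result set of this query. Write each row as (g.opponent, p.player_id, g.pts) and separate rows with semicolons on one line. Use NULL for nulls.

INNER JOIN keeps only pairs where the ON condition holds.
Matching on p.player_id = g.player_id.
Matched pairs: 8.

(GN, 9, 21); (GN, 9, 21); (GN, 9, 21); (HP, 5, 23); (NU, 9, 6); (NU, 9, 6); (NU, 9, 6); (OC, 5, 8)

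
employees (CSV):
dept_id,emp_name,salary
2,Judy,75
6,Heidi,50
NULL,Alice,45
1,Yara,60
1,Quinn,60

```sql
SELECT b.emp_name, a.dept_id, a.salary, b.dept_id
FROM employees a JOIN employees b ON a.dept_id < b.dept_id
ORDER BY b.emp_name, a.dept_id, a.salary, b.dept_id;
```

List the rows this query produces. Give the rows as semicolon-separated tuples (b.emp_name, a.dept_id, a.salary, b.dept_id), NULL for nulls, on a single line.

(Heidi, 1, 60, 6); (Heidi, 1, 60, 6); (Heidi, 2, 75, 6); (Judy, 1, 60, 2); (Judy, 1, 60, 2)

INNER JOIN keeps only pairs where the ON condition holds.
Matching on a.dept_id < b.dept_id. A NULL in a compared column never satisfies the condition.
- dept_id=2: 1 matching b row(s), so 1 row(s) emitted.
- dept_id=6: no matching b row, dropped.
- dept_id=NULL: no matching b row, dropped.
- dept_id=1: 2 matching b row(s), so 2 row(s) emitted.
- dept_id=1: 2 matching b row(s), so 2 row(s) emitted.
After projecting and ordering:
b.emp_name | a.dept_id | a.salary | b.dept_id
Heidi | 1 | 60 | 6
Heidi | 1 | 60 | 6
Heidi | 2 | 75 | 6
Judy | 1 | 60 | 2
Judy | 1 | 60 | 2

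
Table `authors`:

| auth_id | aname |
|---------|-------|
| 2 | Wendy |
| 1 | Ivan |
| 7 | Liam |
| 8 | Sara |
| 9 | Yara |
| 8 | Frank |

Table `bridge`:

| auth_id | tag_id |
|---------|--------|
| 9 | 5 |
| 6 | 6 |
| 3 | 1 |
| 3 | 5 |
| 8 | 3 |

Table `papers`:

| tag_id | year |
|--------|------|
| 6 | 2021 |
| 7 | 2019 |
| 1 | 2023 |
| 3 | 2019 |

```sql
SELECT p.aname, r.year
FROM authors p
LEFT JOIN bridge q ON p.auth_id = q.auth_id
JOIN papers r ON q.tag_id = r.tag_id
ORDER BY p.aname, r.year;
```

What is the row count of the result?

2

Evaluate left to right. First `authors p LEFT JOIN bridge q` on auth_id: 6 row(s).
Then INNER JOIN `papers r` on tag_id: keep only rows whose q.tag_id appears in r.
Result: 2 row(s).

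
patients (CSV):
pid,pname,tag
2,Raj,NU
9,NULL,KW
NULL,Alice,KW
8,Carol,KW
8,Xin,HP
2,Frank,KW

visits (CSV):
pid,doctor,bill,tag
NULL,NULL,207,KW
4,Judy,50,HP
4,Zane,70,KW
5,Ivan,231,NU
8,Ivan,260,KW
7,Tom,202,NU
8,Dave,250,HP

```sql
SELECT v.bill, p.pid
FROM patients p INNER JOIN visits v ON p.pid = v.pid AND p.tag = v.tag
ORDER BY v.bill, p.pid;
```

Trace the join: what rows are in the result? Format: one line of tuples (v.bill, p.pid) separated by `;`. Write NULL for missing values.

(250, 8); (260, 8)

INNER JOIN keeps only pairs where the ON condition holds.
Matching on p.pid = v.pid AND p.tag = v.tag. A NULL in a compared column never satisfies the condition.
- pid=2, tag=NU: no matching v row, dropped.
- pid=9, tag=KW: no matching v row, dropped.
- pid=NULL, tag=KW: no matching v row, dropped.
- pid=8, tag=KW: 1 matching v row(s), so 1 row(s) emitted.
- pid=8, tag=HP: 1 matching v row(s), so 1 row(s) emitted.
- pid=2, tag=KW: no matching v row, dropped.
After projecting and ordering:
v.bill | p.pid
250 | 8
260 | 8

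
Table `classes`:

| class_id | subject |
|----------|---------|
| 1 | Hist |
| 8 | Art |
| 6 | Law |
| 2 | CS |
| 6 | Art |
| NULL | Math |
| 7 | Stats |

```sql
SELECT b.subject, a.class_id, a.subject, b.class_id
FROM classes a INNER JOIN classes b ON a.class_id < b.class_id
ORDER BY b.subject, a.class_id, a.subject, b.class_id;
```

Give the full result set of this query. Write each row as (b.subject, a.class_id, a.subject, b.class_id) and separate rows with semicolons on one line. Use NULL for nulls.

INNER JOIN keeps only pairs where the ON condition holds.
Matching on a.class_id < b.class_id. A NULL in a compared column never satisfies the condition.
- a (class_id=1) pairs with 5 row(s) of b.
- a (class_id=8) has no partner → excluded.
- a (class_id=6) pairs with 2 row(s) of b.
- a (class_id=2) pairs with 4 row(s) of b.
- a (class_id=6) pairs with 2 row(s) of b.
- a (class_id=NULL) has no partner → excluded.
- a (class_id=7) pairs with 1 row(s) of b.

(Art, 1, Hist, 6); (Art, 1, Hist, 8); (Art, 2, CS, 6); (Art, 2, CS, 8); (Art, 6, Art, 8); (Art, 6, Law, 8); (Art, 7, Stats, 8); (CS, 1, Hist, 2); (Law, 1, Hist, 6); (Law, 2, CS, 6); (Stats, 1, Hist, 7); (Stats, 2, CS, 7); (Stats, 6, Art, 7); (Stats, 6, Law, 7)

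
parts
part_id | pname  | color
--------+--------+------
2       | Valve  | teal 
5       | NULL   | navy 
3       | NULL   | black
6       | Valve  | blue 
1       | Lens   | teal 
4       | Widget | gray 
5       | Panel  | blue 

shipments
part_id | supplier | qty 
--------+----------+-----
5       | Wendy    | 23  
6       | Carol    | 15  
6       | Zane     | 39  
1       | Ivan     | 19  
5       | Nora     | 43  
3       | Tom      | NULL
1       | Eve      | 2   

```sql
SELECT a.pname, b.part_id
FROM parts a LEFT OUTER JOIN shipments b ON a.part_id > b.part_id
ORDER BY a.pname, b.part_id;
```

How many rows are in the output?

LEFT JOIN keeps every row from `parts`; unmatched rows get NULL for `shipments`'s columns.
Matching on a.part_id > b.part_id.
- part_id=2: 2 matching b row(s), so 2 row(s) emitted.
- part_id=5: 3 matching b row(s), so 3 row(s) emitted.
- part_id=3: 2 matching b row(s), so 2 row(s) emitted.
- part_id=6: 5 matching b row(s), so 5 row(s) emitted.
- part_id=1: no b row matches, row kept with b columns NULL.
- part_id=4: 3 matching b row(s), so 3 row(s) emitted.
- part_id=5: 3 matching b row(s), so 3 row(s) emitted.
Total: 18 matched + 1 padded = 19 rows.

19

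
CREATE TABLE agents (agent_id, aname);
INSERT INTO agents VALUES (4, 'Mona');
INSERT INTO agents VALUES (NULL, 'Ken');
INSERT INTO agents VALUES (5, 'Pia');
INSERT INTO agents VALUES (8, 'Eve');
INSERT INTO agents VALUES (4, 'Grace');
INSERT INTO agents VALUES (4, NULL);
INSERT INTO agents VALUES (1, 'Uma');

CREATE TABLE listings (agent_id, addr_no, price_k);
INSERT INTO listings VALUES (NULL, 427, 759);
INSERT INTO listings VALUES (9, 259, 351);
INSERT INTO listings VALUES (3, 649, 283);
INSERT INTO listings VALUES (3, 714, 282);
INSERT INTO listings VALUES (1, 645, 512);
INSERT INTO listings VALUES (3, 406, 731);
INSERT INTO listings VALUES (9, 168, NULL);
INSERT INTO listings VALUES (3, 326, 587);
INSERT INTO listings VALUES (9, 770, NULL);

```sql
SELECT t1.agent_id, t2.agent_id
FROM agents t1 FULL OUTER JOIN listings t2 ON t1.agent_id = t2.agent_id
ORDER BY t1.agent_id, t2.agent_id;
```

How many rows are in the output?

FULL OUTER JOIN keeps every row from both sides; unmatched rows get NULL for the other side's columns.
Matching on t1.agent_id = t2.agent_id. A NULL in a compared column never satisfies the condition.
- agent_id=4: no t2 row matches, row kept with t2 columns NULL.
- agent_id=NULL: no t2 row matches, row kept with t2 columns NULL.
- agent_id=5: no t2 row matches, row kept with t2 columns NULL.
- agent_id=8: no t2 row matches, row kept with t2 columns NULL.
- agent_id=4: no t2 row matches, row kept with t2 columns NULL.
- agent_id=4: no t2 row matches, row kept with t2 columns NULL.
- agent_id=1: 1 matching t2 row(s), so 1 row(s) emitted.
- 8 row(s) from t2 found no t1 partner → padded with NULL.
Total: 1 matched + 14 padded = 15 rows.

15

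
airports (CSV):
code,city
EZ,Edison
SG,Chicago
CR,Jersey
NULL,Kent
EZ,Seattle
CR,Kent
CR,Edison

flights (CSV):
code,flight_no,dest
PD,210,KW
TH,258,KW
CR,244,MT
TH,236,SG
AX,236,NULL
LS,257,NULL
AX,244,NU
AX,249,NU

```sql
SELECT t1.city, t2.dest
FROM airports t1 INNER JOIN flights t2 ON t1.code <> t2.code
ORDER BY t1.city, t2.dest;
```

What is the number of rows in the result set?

45

INNER JOIN keeps only pairs where the ON condition holds.
Matching on t1.code <> t2.code. A NULL in a compared column never satisfies the condition.
Matched pairs: 45.
Total: 45 rows.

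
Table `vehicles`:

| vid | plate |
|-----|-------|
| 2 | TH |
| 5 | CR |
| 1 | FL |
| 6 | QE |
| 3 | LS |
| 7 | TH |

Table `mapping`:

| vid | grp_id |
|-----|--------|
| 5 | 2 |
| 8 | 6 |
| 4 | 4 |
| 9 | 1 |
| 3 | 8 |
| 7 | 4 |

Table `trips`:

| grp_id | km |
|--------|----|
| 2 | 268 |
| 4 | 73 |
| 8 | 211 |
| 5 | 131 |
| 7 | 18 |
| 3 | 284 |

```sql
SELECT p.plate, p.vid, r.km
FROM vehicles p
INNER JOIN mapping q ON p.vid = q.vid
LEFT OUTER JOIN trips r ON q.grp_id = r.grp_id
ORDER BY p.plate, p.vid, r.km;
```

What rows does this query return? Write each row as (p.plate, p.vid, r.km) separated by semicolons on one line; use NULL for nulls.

(CR, 5, 268); (LS, 3, 211); (TH, 7, 73)

Evaluate left to right. First `vehicles p INNER JOIN mapping q` on vid: 3 row(s).
Then LEFT JOIN `trips r` on grp_id: each of those 3 rows is kept; rows whose q.grp_id has no match in r get NULL for r's columns.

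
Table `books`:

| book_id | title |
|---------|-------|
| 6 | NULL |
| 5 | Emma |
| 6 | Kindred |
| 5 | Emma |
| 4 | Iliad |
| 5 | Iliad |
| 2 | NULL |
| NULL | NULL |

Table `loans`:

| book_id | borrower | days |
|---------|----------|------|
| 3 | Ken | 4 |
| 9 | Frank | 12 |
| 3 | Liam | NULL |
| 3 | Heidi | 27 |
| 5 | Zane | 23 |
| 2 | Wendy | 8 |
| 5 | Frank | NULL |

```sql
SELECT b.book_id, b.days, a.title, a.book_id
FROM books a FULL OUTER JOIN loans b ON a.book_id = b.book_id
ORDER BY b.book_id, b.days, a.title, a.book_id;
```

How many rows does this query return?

FULL OUTER JOIN keeps every row from both sides; unmatched rows get NULL for the other side's columns.
Matching on a.book_id = b.book_id. A NULL in a compared column never satisfies the condition.
- book_id=6: no b row matches, row kept with b columns NULL.
- book_id=5: 2 matching b row(s), so 2 row(s) emitted.
- book_id=6: no b row matches, row kept with b columns NULL.
- book_id=5: 2 matching b row(s), so 2 row(s) emitted.
- book_id=4: no b row matches, row kept with b columns NULL.
- book_id=5: 2 matching b row(s), so 2 row(s) emitted.
- book_id=2: 1 matching b row(s), so 1 row(s) emitted.
- book_id=NULL: no b row matches, row kept with b columns NULL.
- 4 b row(s) had no a match → kept, a columns NULL.
Total: 7 matched + 8 padded = 15 rows.

15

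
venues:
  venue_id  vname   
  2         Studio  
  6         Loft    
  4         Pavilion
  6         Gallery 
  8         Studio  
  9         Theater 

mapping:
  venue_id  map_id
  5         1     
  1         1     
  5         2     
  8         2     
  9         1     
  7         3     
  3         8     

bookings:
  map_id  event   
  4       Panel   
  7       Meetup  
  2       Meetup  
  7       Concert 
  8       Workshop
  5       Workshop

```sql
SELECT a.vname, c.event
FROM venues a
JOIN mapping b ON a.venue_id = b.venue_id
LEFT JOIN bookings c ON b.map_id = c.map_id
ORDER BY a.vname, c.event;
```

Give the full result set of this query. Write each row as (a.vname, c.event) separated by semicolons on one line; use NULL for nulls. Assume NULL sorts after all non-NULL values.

(Studio, Meetup); (Theater, NULL)

Evaluate left to right. First `venues a INNER JOIN mapping b` on venue_id: 2 row(s).
Then LEFT JOIN `bookings c` on map_id: each of those 2 rows is kept; rows whose b.map_id has no match in c get NULL for c's columns.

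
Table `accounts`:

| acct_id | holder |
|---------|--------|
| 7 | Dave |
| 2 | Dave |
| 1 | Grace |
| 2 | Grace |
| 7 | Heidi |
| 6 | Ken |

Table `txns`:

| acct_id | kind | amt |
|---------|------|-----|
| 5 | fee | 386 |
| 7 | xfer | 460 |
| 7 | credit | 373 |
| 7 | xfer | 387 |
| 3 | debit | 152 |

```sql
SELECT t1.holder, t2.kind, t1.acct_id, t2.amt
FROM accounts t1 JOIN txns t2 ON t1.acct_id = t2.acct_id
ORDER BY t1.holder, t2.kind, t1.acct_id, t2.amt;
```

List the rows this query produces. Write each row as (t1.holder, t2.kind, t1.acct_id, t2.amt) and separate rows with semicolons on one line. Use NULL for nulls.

INNER JOIN keeps only pairs where the ON condition holds.
Matching on t1.acct_id = t2.acct_id.
Matched pairs: 6.

(Dave, credit, 7, 373); (Dave, xfer, 7, 387); (Dave, xfer, 7, 460); (Heidi, credit, 7, 373); (Heidi, xfer, 7, 387); (Heidi, xfer, 7, 460)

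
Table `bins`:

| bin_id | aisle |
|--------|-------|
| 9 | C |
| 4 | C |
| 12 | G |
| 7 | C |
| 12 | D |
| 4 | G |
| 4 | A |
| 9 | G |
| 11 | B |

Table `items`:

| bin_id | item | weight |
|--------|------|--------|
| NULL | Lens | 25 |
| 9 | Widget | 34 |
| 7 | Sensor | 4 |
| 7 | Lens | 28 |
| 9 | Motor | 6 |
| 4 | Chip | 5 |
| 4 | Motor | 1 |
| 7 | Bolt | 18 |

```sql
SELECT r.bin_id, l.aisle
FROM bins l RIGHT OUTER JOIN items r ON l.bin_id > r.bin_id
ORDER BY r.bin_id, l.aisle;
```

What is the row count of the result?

34

RIGHT JOIN keeps every row from `items`; unmatched rows get NULL for `bins`'s columns.
Matching on l.bin_id > r.bin_id. A NULL in a compared column never satisfies the condition.
- l row (bin_id=9): matches 5 r row(s) → 5 output row(s).
- l row (bin_id=4): no match.
- l row (bin_id=12): matches 7 r row(s) → 7 output row(s).
- l row (bin_id=7): matches 2 r row(s) → 2 output row(s).
- l row (bin_id=12): matches 7 r row(s) → 7 output row(s).
- l row (bin_id=4): no match.
- l row (bin_id=4): no match.
- l row (bin_id=9): matches 5 r row(s) → 5 output row(s).
- l row (bin_id=11): matches 7 r row(s) → 7 output row(s).
- plus 1 unmatched r row(s), each kept with NULL l columns.
Total: 33 matched + 1 padded = 34 rows.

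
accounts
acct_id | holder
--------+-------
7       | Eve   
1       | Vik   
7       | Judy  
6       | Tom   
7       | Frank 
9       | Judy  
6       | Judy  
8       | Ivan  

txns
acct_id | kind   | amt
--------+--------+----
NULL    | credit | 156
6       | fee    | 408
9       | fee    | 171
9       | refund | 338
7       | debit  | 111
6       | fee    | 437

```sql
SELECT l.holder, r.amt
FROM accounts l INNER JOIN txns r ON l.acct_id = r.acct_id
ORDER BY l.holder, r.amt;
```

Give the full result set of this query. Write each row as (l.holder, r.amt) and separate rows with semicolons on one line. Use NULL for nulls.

INNER JOIN keeps only pairs where the ON condition holds.
Matching on l.acct_id = r.acct_id. A NULL in a compared column never satisfies the condition.
Matched pairs: 9.

(Eve, 111); (Frank, 111); (Judy, 111); (Judy, 171); (Judy, 338); (Judy, 408); (Judy, 437); (Tom, 408); (Tom, 437)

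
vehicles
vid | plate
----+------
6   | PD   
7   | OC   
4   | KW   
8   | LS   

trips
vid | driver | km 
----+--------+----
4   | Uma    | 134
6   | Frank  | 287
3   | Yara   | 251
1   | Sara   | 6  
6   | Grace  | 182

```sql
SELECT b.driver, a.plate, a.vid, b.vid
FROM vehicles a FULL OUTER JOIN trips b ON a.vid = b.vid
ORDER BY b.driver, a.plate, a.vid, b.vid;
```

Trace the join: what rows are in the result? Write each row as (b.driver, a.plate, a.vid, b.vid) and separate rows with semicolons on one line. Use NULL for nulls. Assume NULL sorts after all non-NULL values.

(Frank, PD, 6, 6); (Grace, PD, 6, 6); (Sara, NULL, NULL, 1); (Uma, KW, 4, 4); (Yara, NULL, NULL, 3); (NULL, LS, 8, NULL); (NULL, OC, 7, NULL)

FULL OUTER JOIN keeps every row from both sides; unmatched rows get NULL for the other side's columns.
Matching on a.vid = b.vid.
- a (vid=6) pairs with 2 row(s) of b.
- a (vid=7) has no partner → padded with NULL.
- a (vid=4) pairs with 1 row(s) of b.
- a (vid=8) has no partner → padded with NULL.
- 2 row(s) from b found no a partner → padded with NULL.
After projecting and ordering:
b.driver | a.plate | a.vid | b.vid
Frank | PD | 6 | 6
Grace | PD | 6 | 6
Sara | NULL | NULL | 1
Uma | KW | 4 | 4
Yara | NULL | NULL | 3
NULL | LS | 8 | NULL
NULL | OC | 7 | NULL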